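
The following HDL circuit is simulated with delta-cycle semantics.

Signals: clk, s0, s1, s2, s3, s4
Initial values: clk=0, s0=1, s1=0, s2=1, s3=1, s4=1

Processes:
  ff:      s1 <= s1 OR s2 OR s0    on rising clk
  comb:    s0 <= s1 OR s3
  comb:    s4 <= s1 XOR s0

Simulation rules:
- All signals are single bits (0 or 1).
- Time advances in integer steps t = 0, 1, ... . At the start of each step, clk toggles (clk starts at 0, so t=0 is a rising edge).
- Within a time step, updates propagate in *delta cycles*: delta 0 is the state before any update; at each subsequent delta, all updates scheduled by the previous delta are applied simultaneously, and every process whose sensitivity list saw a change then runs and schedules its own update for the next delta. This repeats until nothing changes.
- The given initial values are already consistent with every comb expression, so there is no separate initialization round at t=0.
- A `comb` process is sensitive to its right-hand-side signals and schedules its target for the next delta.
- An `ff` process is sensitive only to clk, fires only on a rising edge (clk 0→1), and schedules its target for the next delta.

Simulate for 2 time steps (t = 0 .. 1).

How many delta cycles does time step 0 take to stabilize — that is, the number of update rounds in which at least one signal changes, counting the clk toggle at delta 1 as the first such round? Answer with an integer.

t0.Δ0 s3=1 s0=1 s4=1 s2=1 s1=0 clk=0
t0.Δ1 s3=1 s0=1 s4=1 s2=1 s1=0 clk=1
t0.Δ2 s3=1 s0=1 s4=1 s2=1 s1=1 clk=1
t0.Δ3 s3=1 s0=1 s4=0 s2=1 s1=1 clk=1
t1.Δ0 s3=1 s0=1 s4=0 s2=1 s1=1 clk=1
t1.Δ1 s3=1 s0=1 s4=0 s2=1 s1=1 clk=0

3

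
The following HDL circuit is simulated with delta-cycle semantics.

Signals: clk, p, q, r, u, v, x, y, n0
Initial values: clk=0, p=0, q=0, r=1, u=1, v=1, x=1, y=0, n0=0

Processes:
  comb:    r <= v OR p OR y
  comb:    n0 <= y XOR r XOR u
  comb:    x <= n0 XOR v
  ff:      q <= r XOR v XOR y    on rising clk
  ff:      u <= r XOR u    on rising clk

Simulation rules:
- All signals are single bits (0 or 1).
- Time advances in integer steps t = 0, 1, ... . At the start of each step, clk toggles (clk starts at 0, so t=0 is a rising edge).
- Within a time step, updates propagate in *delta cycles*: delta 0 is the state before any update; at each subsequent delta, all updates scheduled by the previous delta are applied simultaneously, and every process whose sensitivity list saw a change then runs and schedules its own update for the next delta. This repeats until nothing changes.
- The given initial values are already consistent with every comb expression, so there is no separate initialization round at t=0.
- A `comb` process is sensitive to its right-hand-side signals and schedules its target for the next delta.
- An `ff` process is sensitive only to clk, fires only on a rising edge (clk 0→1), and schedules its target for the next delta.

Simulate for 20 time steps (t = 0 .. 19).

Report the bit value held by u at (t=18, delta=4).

1

[bits: clk,r,n0,x,u,v,q,y,p]
t=0: Δ0=010111000 Δ1=110111000 Δ2=110101000 Δ3=111101000 Δ4=111001000 | 4Δ
t=1: Δ0=111001000 Δ1=011001000 | 1Δ
t=2: Δ0=011001000 Δ1=111001000 Δ2=111011000 Δ3=110011000 Δ4=110111000 | 4Δ
t=3: Δ0=110111000 Δ1=010111000 | 1Δ
t=4: Δ0=010111000 Δ1=110111000 Δ2=110101000 Δ3=111101000 Δ4=111001000 | 4Δ
t=5: Δ0=111001000 Δ1=011001000 | 1Δ
t=6: Δ0=011001000 Δ1=111001000 Δ2=111011000 Δ3=110011000 Δ4=110111000 | 4Δ
t=7: Δ0=110111000 Δ1=010111000 | 1Δ
t=8: Δ0=010111000 Δ1=110111000 Δ2=110101000 Δ3=111101000 Δ4=111001000 | 4Δ
t=9: Δ0=111001000 Δ1=011001000 | 1Δ
t=10: Δ0=011001000 Δ1=111001000 Δ2=111011000 Δ3=110011000 Δ4=110111000 | 4Δ
t=11: Δ0=110111000 Δ1=010111000 | 1Δ
t=12: Δ0=010111000 Δ1=110111000 Δ2=110101000 Δ3=111101000 Δ4=111001000 | 4Δ
t=13: Δ0=111001000 Δ1=011001000 | 1Δ
t=14: Δ0=011001000 Δ1=111001000 Δ2=111011000 Δ3=110011000 Δ4=110111000 | 4Δ
t=15: Δ0=110111000 Δ1=010111000 | 1Δ
t=16: Δ0=010111000 Δ1=110111000 Δ2=110101000 Δ3=111101000 Δ4=111001000 | 4Δ
t=17: Δ0=111001000 Δ1=011001000 | 1Δ
t=18: Δ0=011001000 Δ1=111001000 Δ2=111011000 Δ3=110011000 Δ4=110111000 | 4Δ
t=19: Δ0=110111000 Δ1=010111000 | 1Δ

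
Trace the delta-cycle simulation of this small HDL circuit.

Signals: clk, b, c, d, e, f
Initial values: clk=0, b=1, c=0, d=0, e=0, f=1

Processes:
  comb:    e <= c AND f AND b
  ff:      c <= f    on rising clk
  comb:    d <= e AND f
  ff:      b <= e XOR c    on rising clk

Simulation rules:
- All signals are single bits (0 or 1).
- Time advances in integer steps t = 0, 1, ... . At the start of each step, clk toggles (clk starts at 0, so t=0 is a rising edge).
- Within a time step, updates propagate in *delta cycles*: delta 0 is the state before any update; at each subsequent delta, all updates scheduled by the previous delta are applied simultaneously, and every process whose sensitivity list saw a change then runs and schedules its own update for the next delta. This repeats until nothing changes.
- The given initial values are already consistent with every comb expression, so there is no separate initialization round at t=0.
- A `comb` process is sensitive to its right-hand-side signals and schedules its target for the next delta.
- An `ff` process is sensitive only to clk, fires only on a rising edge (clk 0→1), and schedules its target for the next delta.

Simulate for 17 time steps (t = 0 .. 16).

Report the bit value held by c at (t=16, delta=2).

t0.Δ0 c=0 f=1 clk=0 d=0 e=0 b=1
t0.Δ1 c=0 f=1 clk=1 d=0 e=0 b=1
t0.Δ2 c=1 f=1 clk=1 d=0 e=0 b=0
t1.Δ0 c=1 f=1 clk=1 d=0 e=0 b=0
t1.Δ1 c=1 f=1 clk=0 d=0 e=0 b=0
t2.Δ0 c=1 f=1 clk=0 d=0 e=0 b=0
t2.Δ1 c=1 f=1 clk=1 d=0 e=0 b=0
t2.Δ2 c=1 f=1 clk=1 d=0 e=0 b=1
t2.Δ3 c=1 f=1 clk=1 d=0 e=1 b=1
t2.Δ4 c=1 f=1 clk=1 d=1 e=1 b=1
t3.Δ0 c=1 f=1 clk=1 d=1 e=1 b=1
t3.Δ1 c=1 f=1 clk=0 d=1 e=1 b=1
t4.Δ0 c=1 f=1 clk=0 d=1 e=1 b=1
t4.Δ1 c=1 f=1 clk=1 d=1 e=1 b=1
t4.Δ2 c=1 f=1 clk=1 d=1 e=1 b=0
t4.Δ3 c=1 f=1 clk=1 d=1 e=0 b=0
t4.Δ4 c=1 f=1 clk=1 d=0 e=0 b=0
t5.Δ0 c=1 f=1 clk=1 d=0 e=0 b=0
t5.Δ1 c=1 f=1 clk=0 d=0 e=0 b=0
t6.Δ0 c=1 f=1 clk=0 d=0 e=0 b=0
t6.Δ1 c=1 f=1 clk=1 d=0 e=0 b=0
t6.Δ2 c=1 f=1 clk=1 d=0 e=0 b=1
t6.Δ3 c=1 f=1 clk=1 d=0 e=1 b=1
t6.Δ4 c=1 f=1 clk=1 d=1 e=1 b=1
t7.Δ0 c=1 f=1 clk=1 d=1 e=1 b=1
t7.Δ1 c=1 f=1 clk=0 d=1 e=1 b=1
t8.Δ0 c=1 f=1 clk=0 d=1 e=1 b=1
t8.Δ1 c=1 f=1 clk=1 d=1 e=1 b=1
t8.Δ2 c=1 f=1 clk=1 d=1 e=1 b=0
t8.Δ3 c=1 f=1 clk=1 d=1 e=0 b=0
t8.Δ4 c=1 f=1 clk=1 d=0 e=0 b=0
t9.Δ0 c=1 f=1 clk=1 d=0 e=0 b=0
t9.Δ1 c=1 f=1 clk=0 d=0 e=0 b=0
t10.Δ0 c=1 f=1 clk=0 d=0 e=0 b=0
t10.Δ1 c=1 f=1 clk=1 d=0 e=0 b=0
t10.Δ2 c=1 f=1 clk=1 d=0 e=0 b=1
t10.Δ3 c=1 f=1 clk=1 d=0 e=1 b=1
t10.Δ4 c=1 f=1 clk=1 d=1 e=1 b=1
t11.Δ0 c=1 f=1 clk=1 d=1 e=1 b=1
t11.Δ1 c=1 f=1 clk=0 d=1 e=1 b=1
t12.Δ0 c=1 f=1 clk=0 d=1 e=1 b=1
t12.Δ1 c=1 f=1 clk=1 d=1 e=1 b=1
t12.Δ2 c=1 f=1 clk=1 d=1 e=1 b=0
t12.Δ3 c=1 f=1 clk=1 d=1 e=0 b=0
t12.Δ4 c=1 f=1 clk=1 d=0 e=0 b=0
t13.Δ0 c=1 f=1 clk=1 d=0 e=0 b=0
t13.Δ1 c=1 f=1 clk=0 d=0 e=0 b=0
t14.Δ0 c=1 f=1 clk=0 d=0 e=0 b=0
t14.Δ1 c=1 f=1 clk=1 d=0 e=0 b=0
t14.Δ2 c=1 f=1 clk=1 d=0 e=0 b=1
t14.Δ3 c=1 f=1 clk=1 d=0 e=1 b=1
t14.Δ4 c=1 f=1 clk=1 d=1 e=1 b=1
t15.Δ0 c=1 f=1 clk=1 d=1 e=1 b=1
t15.Δ1 c=1 f=1 clk=0 d=1 e=1 b=1
t16.Δ0 c=1 f=1 clk=0 d=1 e=1 b=1
t16.Δ1 c=1 f=1 clk=1 d=1 e=1 b=1
t16.Δ2 c=1 f=1 clk=1 d=1 e=1 b=0
t16.Δ3 c=1 f=1 clk=1 d=1 e=0 b=0
t16.Δ4 c=1 f=1 clk=1 d=0 e=0 b=0

1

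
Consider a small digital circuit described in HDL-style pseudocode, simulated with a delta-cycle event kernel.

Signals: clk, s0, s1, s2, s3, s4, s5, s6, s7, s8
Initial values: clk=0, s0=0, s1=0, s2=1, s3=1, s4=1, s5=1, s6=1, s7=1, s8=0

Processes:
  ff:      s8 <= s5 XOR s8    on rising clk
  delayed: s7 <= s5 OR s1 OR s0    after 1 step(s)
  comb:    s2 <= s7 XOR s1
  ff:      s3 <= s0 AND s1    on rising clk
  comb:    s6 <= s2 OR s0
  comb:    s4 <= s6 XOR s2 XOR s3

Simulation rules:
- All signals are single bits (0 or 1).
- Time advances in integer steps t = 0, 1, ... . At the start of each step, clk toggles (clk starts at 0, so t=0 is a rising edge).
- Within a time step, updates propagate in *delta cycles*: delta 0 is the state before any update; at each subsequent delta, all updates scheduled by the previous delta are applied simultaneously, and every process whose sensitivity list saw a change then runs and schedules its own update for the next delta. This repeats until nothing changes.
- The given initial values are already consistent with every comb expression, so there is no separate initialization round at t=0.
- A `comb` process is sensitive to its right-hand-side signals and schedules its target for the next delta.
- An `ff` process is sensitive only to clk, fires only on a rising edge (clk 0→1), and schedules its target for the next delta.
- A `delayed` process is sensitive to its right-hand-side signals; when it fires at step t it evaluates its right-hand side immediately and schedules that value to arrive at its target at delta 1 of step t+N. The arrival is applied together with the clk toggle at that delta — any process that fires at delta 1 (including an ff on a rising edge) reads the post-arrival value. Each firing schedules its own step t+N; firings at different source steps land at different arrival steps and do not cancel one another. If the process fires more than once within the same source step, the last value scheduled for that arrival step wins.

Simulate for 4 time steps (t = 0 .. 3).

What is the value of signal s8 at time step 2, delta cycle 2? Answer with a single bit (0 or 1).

[bits: s7,clk,s8,s1,s2,s0,s3,s6,s4,s5]
t=0: Δ0=1000101111 Δ1=1100101111 Δ2=1110100111 Δ3=1110100101 | 3Δ
t=1: Δ0=1110100101 Δ1=1010100101 | 1Δ
t=2: Δ0=1010100101 Δ1=1110100101 Δ2=1100100101 | 2Δ
t=3: Δ0=1100100101 Δ1=1000100101 | 1Δ

0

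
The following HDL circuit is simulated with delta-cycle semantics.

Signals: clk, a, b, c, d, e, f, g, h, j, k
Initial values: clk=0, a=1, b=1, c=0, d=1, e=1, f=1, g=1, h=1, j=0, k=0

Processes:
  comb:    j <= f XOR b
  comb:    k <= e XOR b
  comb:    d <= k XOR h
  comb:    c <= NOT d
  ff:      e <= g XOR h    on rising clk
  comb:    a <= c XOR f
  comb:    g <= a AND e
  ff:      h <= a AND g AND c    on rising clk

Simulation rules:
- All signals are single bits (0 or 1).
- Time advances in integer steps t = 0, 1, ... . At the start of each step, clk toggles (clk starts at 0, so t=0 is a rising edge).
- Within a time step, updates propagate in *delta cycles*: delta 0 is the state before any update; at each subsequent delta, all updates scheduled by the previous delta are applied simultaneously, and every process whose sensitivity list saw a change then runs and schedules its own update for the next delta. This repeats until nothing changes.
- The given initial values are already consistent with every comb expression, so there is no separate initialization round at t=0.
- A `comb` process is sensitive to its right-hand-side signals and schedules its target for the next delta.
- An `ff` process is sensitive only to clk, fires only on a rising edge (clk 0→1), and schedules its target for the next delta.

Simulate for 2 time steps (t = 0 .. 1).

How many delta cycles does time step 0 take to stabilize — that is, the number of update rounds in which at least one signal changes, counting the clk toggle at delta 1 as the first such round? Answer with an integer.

6

t=0 Δ0: j=0 b=1 g=1 d=1 k=0 a=1 c=0 f=1 e=1 h=1 clk=0
  Δ1: clk:0→1
  Δ2: e:1→0, h:1→0
  Δ3: g:1→0, d:1→0, k:0→1
  Δ4: d:0→1, c:0→1
  Δ5: a:1→0, c:1→0
  Δ6: a:0→1
  (6Δ to stable)
t=1 Δ0: j=0 b=1 g=0 d=1 k=1 a=1 c=0 f=1 e=0 h=0 clk=1
  Δ1: clk:1→0
  (1Δ to stable)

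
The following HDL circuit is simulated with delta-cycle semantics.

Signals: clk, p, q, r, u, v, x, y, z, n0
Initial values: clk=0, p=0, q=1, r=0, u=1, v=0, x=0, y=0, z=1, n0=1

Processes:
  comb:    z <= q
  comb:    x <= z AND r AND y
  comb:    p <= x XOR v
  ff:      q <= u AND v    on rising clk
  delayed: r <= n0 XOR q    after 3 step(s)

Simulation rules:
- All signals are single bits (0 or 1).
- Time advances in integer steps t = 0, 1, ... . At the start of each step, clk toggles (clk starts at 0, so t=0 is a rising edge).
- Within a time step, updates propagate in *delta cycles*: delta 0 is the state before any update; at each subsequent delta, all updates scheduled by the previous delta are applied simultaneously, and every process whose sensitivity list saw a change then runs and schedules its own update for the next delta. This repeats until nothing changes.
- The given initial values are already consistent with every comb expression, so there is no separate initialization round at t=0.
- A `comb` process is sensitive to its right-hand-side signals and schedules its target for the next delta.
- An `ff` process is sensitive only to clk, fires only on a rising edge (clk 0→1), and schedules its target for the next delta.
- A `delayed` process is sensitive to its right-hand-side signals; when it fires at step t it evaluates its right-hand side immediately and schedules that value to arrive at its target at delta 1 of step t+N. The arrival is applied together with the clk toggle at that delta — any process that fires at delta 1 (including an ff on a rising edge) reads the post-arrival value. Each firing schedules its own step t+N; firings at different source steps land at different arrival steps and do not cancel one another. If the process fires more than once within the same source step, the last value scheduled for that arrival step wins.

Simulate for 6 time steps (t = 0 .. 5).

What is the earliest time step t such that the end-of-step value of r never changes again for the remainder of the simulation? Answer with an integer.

[bits: x,z,u,q,r,n0,v,y,p,clk]
t=0: Δ0=0111010000 Δ1=0111010001 Δ2=0110010001 Δ3=0010010001 | 3Δ
t=1: Δ0=0010010001 Δ1=0010010000 | 1Δ
t=2: Δ0=0010010000 Δ1=0010010001 | 1Δ
t=3: Δ0=0010010001 Δ1=0010110000 | 1Δ
t=4: Δ0=0010110000 Δ1=0010110001 | 1Δ
t=5: Δ0=0010110001 Δ1=0010110000 | 1Δ

3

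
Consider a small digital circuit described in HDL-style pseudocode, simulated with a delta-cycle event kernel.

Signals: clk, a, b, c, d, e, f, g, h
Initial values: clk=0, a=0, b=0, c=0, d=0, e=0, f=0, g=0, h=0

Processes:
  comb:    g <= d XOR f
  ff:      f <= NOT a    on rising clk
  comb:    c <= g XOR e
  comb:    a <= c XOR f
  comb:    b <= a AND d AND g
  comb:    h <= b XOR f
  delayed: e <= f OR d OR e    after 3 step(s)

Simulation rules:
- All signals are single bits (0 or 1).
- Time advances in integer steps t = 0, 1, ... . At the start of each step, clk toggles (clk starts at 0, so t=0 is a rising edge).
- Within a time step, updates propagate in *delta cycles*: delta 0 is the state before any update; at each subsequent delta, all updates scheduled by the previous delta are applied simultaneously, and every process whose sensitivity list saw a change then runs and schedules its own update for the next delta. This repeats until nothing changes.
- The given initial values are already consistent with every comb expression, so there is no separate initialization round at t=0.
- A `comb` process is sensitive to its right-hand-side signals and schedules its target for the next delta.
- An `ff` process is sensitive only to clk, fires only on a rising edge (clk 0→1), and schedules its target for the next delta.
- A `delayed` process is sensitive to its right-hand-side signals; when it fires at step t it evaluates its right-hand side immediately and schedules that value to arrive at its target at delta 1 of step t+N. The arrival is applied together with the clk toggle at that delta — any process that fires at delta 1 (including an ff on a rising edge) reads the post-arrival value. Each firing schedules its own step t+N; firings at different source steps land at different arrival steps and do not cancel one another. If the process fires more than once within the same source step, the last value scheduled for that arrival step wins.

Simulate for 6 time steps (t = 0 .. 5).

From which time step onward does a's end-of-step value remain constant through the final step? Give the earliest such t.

[bits: h,clk,f,b,e,a,d,g,c]
t=0: Δ0=000000000 Δ1=010000000 Δ2=011000000 Δ3=111001010 Δ4=111001011 Δ5=111000011 | 5Δ
t=1: Δ0=111000011 Δ1=101000011 | 1Δ
t=2: Δ0=101000011 Δ1=111000011 | 1Δ
t=3: Δ0=111000011 Δ1=101010011 Δ2=101010010 Δ3=101011010 | 3Δ
t=4: Δ0=101011010 Δ1=111011010 Δ2=110011010 Δ3=010010000 Δ4=010010001 Δ5=010011001 | 5Δ
t=5: Δ0=010011001 Δ1=000011001 | 1Δ

3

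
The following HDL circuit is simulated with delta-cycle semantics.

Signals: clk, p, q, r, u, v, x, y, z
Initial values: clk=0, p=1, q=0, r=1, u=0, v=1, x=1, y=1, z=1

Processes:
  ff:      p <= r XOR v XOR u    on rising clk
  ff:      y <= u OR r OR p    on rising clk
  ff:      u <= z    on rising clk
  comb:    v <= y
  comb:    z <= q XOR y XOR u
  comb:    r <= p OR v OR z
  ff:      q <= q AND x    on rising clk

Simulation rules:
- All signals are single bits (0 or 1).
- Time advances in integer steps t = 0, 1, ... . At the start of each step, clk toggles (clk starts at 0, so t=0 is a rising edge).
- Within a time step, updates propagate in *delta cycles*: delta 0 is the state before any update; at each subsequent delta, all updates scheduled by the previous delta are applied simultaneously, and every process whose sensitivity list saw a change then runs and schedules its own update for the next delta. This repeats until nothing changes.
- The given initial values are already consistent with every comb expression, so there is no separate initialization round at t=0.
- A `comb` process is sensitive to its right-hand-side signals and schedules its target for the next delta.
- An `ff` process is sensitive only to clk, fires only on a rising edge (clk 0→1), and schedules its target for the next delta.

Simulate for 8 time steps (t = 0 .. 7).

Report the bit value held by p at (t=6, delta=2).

1

t=0 Δ0: v=1 q=0 z=1 x=1 clk=0 u=0 r=1 y=1 p=1
  Δ1: clk:0→1
  Δ2: u:0→1, p:1→0
  Δ3: z:1→0
  (3Δ to stable)
t=1 Δ0: v=1 q=0 z=0 x=1 clk=1 u=1 r=1 y=1 p=0
  Δ1: clk:1→0
  (1Δ to stable)
t=2 Δ0: v=1 q=0 z=0 x=1 clk=0 u=1 r=1 y=1 p=0
  Δ1: clk:0→1
  Δ2: u:1→0, p:0→1
  Δ3: z:0→1
  (3Δ to stable)
t=3 Δ0: v=1 q=0 z=1 x=1 clk=1 u=0 r=1 y=1 p=1
  Δ1: clk:1→0
  (1Δ to stable)
t=4 Δ0: v=1 q=0 z=1 x=1 clk=0 u=0 r=1 y=1 p=1
  Δ1: clk:0→1
  Δ2: u:0→1, p:1→0
  Δ3: z:1→0
  (3Δ to stable)
t=5 Δ0: v=1 q=0 z=0 x=1 clk=1 u=1 r=1 y=1 p=0
  Δ1: clk:1→0
  (1Δ to stable)
t=6 Δ0: v=1 q=0 z=0 x=1 clk=0 u=1 r=1 y=1 p=0
  Δ1: clk:0→1
  Δ2: u:1→0, p:0→1
  Δ3: z:0→1
  (3Δ to stable)
t=7 Δ0: v=1 q=0 z=1 x=1 clk=1 u=0 r=1 y=1 p=1
  Δ1: clk:1→0
  (1Δ to stable)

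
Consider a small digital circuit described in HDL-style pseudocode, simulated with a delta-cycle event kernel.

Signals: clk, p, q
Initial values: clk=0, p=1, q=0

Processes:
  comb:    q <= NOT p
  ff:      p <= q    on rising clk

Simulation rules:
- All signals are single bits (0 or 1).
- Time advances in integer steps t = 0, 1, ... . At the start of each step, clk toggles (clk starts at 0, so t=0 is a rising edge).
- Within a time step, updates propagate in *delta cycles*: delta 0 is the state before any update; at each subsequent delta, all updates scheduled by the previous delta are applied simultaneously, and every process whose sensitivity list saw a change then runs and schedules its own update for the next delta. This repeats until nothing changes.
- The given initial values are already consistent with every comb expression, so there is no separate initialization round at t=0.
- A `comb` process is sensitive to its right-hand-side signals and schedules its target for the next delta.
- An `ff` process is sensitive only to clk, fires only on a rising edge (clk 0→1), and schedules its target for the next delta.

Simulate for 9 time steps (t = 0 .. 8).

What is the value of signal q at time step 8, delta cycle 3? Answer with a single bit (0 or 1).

1

t0.Δ0 q=0 clk=0 p=1
t0.Δ1 q=0 clk=1 p=1
t0.Δ2 q=0 clk=1 p=0
t0.Δ3 q=1 clk=1 p=0
t1.Δ0 q=1 clk=1 p=0
t1.Δ1 q=1 clk=0 p=0
t2.Δ0 q=1 clk=0 p=0
t2.Δ1 q=1 clk=1 p=0
t2.Δ2 q=1 clk=1 p=1
t2.Δ3 q=0 clk=1 p=1
t3.Δ0 q=0 clk=1 p=1
t3.Δ1 q=0 clk=0 p=1
t4.Δ0 q=0 clk=0 p=1
t4.Δ1 q=0 clk=1 p=1
t4.Δ2 q=0 clk=1 p=0
t4.Δ3 q=1 clk=1 p=0
t5.Δ0 q=1 clk=1 p=0
t5.Δ1 q=1 clk=0 p=0
t6.Δ0 q=1 clk=0 p=0
t6.Δ1 q=1 clk=1 p=0
t6.Δ2 q=1 clk=1 p=1
t6.Δ3 q=0 clk=1 p=1
t7.Δ0 q=0 clk=1 p=1
t7.Δ1 q=0 clk=0 p=1
t8.Δ0 q=0 clk=0 p=1
t8.Δ1 q=0 clk=1 p=1
t8.Δ2 q=0 clk=1 p=0
t8.Δ3 q=1 clk=1 p=0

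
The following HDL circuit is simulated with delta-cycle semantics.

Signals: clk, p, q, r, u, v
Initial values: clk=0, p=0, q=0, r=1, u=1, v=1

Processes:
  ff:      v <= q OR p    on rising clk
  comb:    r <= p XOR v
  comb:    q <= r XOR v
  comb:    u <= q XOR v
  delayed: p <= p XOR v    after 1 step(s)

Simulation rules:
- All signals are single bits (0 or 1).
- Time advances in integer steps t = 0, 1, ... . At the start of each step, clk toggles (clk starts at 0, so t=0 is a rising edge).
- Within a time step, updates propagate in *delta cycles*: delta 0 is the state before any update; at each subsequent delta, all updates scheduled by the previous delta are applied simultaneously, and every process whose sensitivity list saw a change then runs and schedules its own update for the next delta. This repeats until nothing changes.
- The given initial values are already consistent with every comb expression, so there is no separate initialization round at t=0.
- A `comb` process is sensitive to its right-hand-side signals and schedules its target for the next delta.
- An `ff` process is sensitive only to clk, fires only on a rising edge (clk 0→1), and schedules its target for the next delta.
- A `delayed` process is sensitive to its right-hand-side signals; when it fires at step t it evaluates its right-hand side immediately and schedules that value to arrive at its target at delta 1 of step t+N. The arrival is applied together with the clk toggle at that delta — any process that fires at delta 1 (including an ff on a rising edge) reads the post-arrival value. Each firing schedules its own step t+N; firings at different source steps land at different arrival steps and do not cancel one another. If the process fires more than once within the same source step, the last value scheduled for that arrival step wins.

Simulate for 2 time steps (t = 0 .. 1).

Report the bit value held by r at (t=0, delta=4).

0

[bits: q,u,r,p,clk,v]
t=0: Δ0=011001 Δ1=011011 Δ2=011010 Δ3=100010 Δ4=010010 Δ5=000010 | 5Δ
t=1: Δ0=000010 Δ1=000000 | 1Δ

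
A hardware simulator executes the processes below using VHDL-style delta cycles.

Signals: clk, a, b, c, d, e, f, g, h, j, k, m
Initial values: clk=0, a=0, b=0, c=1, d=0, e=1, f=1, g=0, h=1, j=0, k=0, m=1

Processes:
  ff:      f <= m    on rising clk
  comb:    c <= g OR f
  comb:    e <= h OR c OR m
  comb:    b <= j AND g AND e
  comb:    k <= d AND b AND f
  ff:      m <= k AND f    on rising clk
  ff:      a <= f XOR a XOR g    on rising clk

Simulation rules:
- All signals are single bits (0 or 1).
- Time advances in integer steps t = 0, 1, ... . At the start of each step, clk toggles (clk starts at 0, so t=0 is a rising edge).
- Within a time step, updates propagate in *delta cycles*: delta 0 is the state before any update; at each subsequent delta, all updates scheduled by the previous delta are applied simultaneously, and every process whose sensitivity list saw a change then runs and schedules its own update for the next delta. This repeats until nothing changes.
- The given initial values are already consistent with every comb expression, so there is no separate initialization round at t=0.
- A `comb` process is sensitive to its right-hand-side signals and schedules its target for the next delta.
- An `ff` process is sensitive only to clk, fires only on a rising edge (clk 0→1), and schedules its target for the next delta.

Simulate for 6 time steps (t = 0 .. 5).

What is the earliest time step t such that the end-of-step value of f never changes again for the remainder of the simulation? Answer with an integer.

2

t=0 Δ0: b=0 k=0 clk=0 a=0 e=1 c=1 m=1 j=0 h=1 g=0 f=1 d=0
  Δ1: clk:0→1
  Δ2: a:0→1, m:1→0
  (2Δ to stable)
t=1 Δ0: b=0 k=0 clk=1 a=1 e=1 c=1 m=0 j=0 h=1 g=0 f=1 d=0
  Δ1: clk:1→0
  (1Δ to stable)
t=2 Δ0: b=0 k=0 clk=0 a=1 e=1 c=1 m=0 j=0 h=1 g=0 f=1 d=0
  Δ1: clk:0→1
  Δ2: a:1→0, f:1→0
  Δ3: c:1→0
  (3Δ to stable)
t=3 Δ0: b=0 k=0 clk=1 a=0 e=1 c=0 m=0 j=0 h=1 g=0 f=0 d=0
  Δ1: clk:1→0
  (1Δ to stable)
t=4 Δ0: b=0 k=0 clk=0 a=0 e=1 c=0 m=0 j=0 h=1 g=0 f=0 d=0
  Δ1: clk:0→1
  (1Δ to stable)
t=5 Δ0: b=0 k=0 clk=1 a=0 e=1 c=0 m=0 j=0 h=1 g=0 f=0 d=0
  Δ1: clk:1→0
  (1Δ to stable)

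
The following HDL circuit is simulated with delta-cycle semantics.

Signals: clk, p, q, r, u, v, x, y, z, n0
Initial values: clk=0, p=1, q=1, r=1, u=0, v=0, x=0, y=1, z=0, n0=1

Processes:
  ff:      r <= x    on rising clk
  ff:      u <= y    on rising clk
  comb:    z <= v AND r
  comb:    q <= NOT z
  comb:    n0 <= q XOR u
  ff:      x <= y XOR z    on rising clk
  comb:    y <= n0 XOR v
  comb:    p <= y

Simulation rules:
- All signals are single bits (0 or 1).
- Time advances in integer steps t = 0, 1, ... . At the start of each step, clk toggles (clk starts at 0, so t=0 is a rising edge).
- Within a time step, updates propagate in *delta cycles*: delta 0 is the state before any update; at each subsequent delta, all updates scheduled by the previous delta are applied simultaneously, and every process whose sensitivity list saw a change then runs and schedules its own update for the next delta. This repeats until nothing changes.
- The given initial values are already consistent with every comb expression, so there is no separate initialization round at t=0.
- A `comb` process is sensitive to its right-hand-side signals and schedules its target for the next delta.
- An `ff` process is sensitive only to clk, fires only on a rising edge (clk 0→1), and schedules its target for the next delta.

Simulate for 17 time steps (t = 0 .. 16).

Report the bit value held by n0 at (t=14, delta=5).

1

t=0 Δ0: clk=0 q=1 n0=1 y=1 z=0 x=0 r=1 v=0 u=0 p=1
  Δ1: clk:0→1
  Δ2: x:0→1, r:1→0, u:0→1
  Δ3: n0:1→0
  Δ4: y:1→0
  Δ5: p:1→0
  (5Δ to stable)
t=1 Δ0: clk=1 q=1 n0=0 y=0 z=0 x=1 r=0 v=0 u=1 p=0
  Δ1: clk:1→0
  (1Δ to stable)
t=2 Δ0: clk=0 q=1 n0=0 y=0 z=0 x=1 r=0 v=0 u=1 p=0
  Δ1: clk:0→1
  Δ2: x:1→0, r:0→1, u:1→0
  Δ3: n0:0→1
  Δ4: y:0→1
  Δ5: p:0→1
  (5Δ to stable)
t=3 Δ0: clk=1 q=1 n0=1 y=1 z=0 x=0 r=1 v=0 u=0 p=1
  Δ1: clk:1→0
  (1Δ to stable)
t=4 Δ0: clk=0 q=1 n0=1 y=1 z=0 x=0 r=1 v=0 u=0 p=1
  Δ1: clk:0→1
  Δ2: x:0→1, r:1→0, u:0→1
  Δ3: n0:1→0
  Δ4: y:1→0
  Δ5: p:1→0
  (5Δ to stable)
t=5 Δ0: clk=1 q=1 n0=0 y=0 z=0 x=1 r=0 v=0 u=1 p=0
  Δ1: clk:1→0
  (1Δ to stable)
t=6 Δ0: clk=0 q=1 n0=0 y=0 z=0 x=1 r=0 v=0 u=1 p=0
  Δ1: clk:0→1
  Δ2: x:1→0, r:0→1, u:1→0
  Δ3: n0:0→1
  Δ4: y:0→1
  Δ5: p:0→1
  (5Δ to stable)
t=7 Δ0: clk=1 q=1 n0=1 y=1 z=0 x=0 r=1 v=0 u=0 p=1
  Δ1: clk:1→0
  (1Δ to stable)
t=8 Δ0: clk=0 q=1 n0=1 y=1 z=0 x=0 r=1 v=0 u=0 p=1
  Δ1: clk:0→1
  Δ2: x:0→1, r:1→0, u:0→1
  Δ3: n0:1→0
  Δ4: y:1→0
  Δ5: p:1→0
  (5Δ to stable)
t=9 Δ0: clk=1 q=1 n0=0 y=0 z=0 x=1 r=0 v=0 u=1 p=0
  Δ1: clk:1→0
  (1Δ to stable)
t=10 Δ0: clk=0 q=1 n0=0 y=0 z=0 x=1 r=0 v=0 u=1 p=0
  Δ1: clk:0→1
  Δ2: x:1→0, r:0→1, u:1→0
  Δ3: n0:0→1
  Δ4: y:0→1
  Δ5: p:0→1
  (5Δ to stable)
t=11 Δ0: clk=1 q=1 n0=1 y=1 z=0 x=0 r=1 v=0 u=0 p=1
  Δ1: clk:1→0
  (1Δ to stable)
t=12 Δ0: clk=0 q=1 n0=1 y=1 z=0 x=0 r=1 v=0 u=0 p=1
  Δ1: clk:0→1
  Δ2: x:0→1, r:1→0, u:0→1
  Δ3: n0:1→0
  Δ4: y:1→0
  Δ5: p:1→0
  (5Δ to stable)
t=13 Δ0: clk=1 q=1 n0=0 y=0 z=0 x=1 r=0 v=0 u=1 p=0
  Δ1: clk:1→0
  (1Δ to stable)
t=14 Δ0: clk=0 q=1 n0=0 y=0 z=0 x=1 r=0 v=0 u=1 p=0
  Δ1: clk:0→1
  Δ2: x:1→0, r:0→1, u:1→0
  Δ3: n0:0→1
  Δ4: y:0→1
  Δ5: p:0→1
  (5Δ to stable)
t=15 Δ0: clk=1 q=1 n0=1 y=1 z=0 x=0 r=1 v=0 u=0 p=1
  Δ1: clk:1→0
  (1Δ to stable)
t=16 Δ0: clk=0 q=1 n0=1 y=1 z=0 x=0 r=1 v=0 u=0 p=1
  Δ1: clk:0→1
  Δ2: x:0→1, r:1→0, u:0→1
  Δ3: n0:1→0
  Δ4: y:1→0
  Δ5: p:1→0
  (5Δ to stable)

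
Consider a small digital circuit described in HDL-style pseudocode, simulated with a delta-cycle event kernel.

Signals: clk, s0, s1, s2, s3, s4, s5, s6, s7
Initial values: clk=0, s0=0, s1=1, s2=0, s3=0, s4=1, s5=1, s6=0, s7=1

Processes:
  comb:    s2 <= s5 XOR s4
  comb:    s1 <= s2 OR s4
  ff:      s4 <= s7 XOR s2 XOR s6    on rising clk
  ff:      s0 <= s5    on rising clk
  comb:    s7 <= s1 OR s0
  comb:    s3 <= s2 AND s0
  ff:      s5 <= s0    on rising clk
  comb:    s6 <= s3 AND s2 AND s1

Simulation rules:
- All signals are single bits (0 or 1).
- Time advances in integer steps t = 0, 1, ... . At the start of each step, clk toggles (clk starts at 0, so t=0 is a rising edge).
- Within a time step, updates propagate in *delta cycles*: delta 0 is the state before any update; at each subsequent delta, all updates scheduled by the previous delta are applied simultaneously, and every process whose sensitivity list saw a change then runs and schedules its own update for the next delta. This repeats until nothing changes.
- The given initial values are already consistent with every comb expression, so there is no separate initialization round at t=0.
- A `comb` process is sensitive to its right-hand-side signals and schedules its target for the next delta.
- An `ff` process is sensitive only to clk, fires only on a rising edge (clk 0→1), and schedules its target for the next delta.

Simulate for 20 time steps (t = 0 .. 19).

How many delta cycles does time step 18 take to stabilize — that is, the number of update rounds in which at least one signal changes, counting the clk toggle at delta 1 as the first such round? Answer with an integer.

4

t0.Δ0 s4=1 s1=1 clk=0 s7=1 s0=0 s3=0 s5=1 s6=0 s2=0
t0.Δ1 s4=1 s1=1 clk=1 s7=1 s0=0 s3=0 s5=1 s6=0 s2=0
t0.Δ2 s4=1 s1=1 clk=1 s7=1 s0=1 s3=0 s5=0 s6=0 s2=0
t0.Δ3 s4=1 s1=1 clk=1 s7=1 s0=1 s3=0 s5=0 s6=0 s2=1
t0.Δ4 s4=1 s1=1 clk=1 s7=1 s0=1 s3=1 s5=0 s6=0 s2=1
t0.Δ5 s4=1 s1=1 clk=1 s7=1 s0=1 s3=1 s5=0 s6=1 s2=1
t1.Δ0 s4=1 s1=1 clk=1 s7=1 s0=1 s3=1 s5=0 s6=1 s2=1
t1.Δ1 s4=1 s1=1 clk=0 s7=1 s0=1 s3=1 s5=0 s6=1 s2=1
t2.Δ0 s4=1 s1=1 clk=0 s7=1 s0=1 s3=1 s5=0 s6=1 s2=1
t2.Δ1 s4=1 s1=1 clk=1 s7=1 s0=1 s3=1 s5=0 s6=1 s2=1
t2.Δ2 s4=1 s1=1 clk=1 s7=1 s0=0 s3=1 s5=1 s6=1 s2=1
t2.Δ3 s4=1 s1=1 clk=1 s7=1 s0=0 s3=0 s5=1 s6=1 s2=0
t2.Δ4 s4=1 s1=1 clk=1 s7=1 s0=0 s3=0 s5=1 s6=0 s2=0
t3.Δ0 s4=1 s1=1 clk=1 s7=1 s0=0 s3=0 s5=1 s6=0 s2=0
t3.Δ1 s4=1 s1=1 clk=0 s7=1 s0=0 s3=0 s5=1 s6=0 s2=0
t4.Δ0 s4=1 s1=1 clk=0 s7=1 s0=0 s3=0 s5=1 s6=0 s2=0
t4.Δ1 s4=1 s1=1 clk=1 s7=1 s0=0 s3=0 s5=1 s6=0 s2=0
t4.Δ2 s4=1 s1=1 clk=1 s7=1 s0=1 s3=0 s5=0 s6=0 s2=0
t4.Δ3 s4=1 s1=1 clk=1 s7=1 s0=1 s3=0 s5=0 s6=0 s2=1
t4.Δ4 s4=1 s1=1 clk=1 s7=1 s0=1 s3=1 s5=0 s6=0 s2=1
t4.Δ5 s4=1 s1=1 clk=1 s7=1 s0=1 s3=1 s5=0 s6=1 s2=1
t5.Δ0 s4=1 s1=1 clk=1 s7=1 s0=1 s3=1 s5=0 s6=1 s2=1
t5.Δ1 s4=1 s1=1 clk=0 s7=1 s0=1 s3=1 s5=0 s6=1 s2=1
t6.Δ0 s4=1 s1=1 clk=0 s7=1 s0=1 s3=1 s5=0 s6=1 s2=1
t6.Δ1 s4=1 s1=1 clk=1 s7=1 s0=1 s3=1 s5=0 s6=1 s2=1
t6.Δ2 s4=1 s1=1 clk=1 s7=1 s0=0 s3=1 s5=1 s6=1 s2=1
t6.Δ3 s4=1 s1=1 clk=1 s7=1 s0=0 s3=0 s5=1 s6=1 s2=0
t6.Δ4 s4=1 s1=1 clk=1 s7=1 s0=0 s3=0 s5=1 s6=0 s2=0
t7.Δ0 s4=1 s1=1 clk=1 s7=1 s0=0 s3=0 s5=1 s6=0 s2=0
t7.Δ1 s4=1 s1=1 clk=0 s7=1 s0=0 s3=0 s5=1 s6=0 s2=0
t8.Δ0 s4=1 s1=1 clk=0 s7=1 s0=0 s3=0 s5=1 s6=0 s2=0
t8.Δ1 s4=1 s1=1 clk=1 s7=1 s0=0 s3=0 s5=1 s6=0 s2=0
t8.Δ2 s4=1 s1=1 clk=1 s7=1 s0=1 s3=0 s5=0 s6=0 s2=0
t8.Δ3 s4=1 s1=1 clk=1 s7=1 s0=1 s3=0 s5=0 s6=0 s2=1
t8.Δ4 s4=1 s1=1 clk=1 s7=1 s0=1 s3=1 s5=0 s6=0 s2=1
t8.Δ5 s4=1 s1=1 clk=1 s7=1 s0=1 s3=1 s5=0 s6=1 s2=1
t9.Δ0 s4=1 s1=1 clk=1 s7=1 s0=1 s3=1 s5=0 s6=1 s2=1
t9.Δ1 s4=1 s1=1 clk=0 s7=1 s0=1 s3=1 s5=0 s6=1 s2=1
t10.Δ0 s4=1 s1=1 clk=0 s7=1 s0=1 s3=1 s5=0 s6=1 s2=1
t10.Δ1 s4=1 s1=1 clk=1 s7=1 s0=1 s3=1 s5=0 s6=1 s2=1
t10.Δ2 s4=1 s1=1 clk=1 s7=1 s0=0 s3=1 s5=1 s6=1 s2=1
t10.Δ3 s4=1 s1=1 clk=1 s7=1 s0=0 s3=0 s5=1 s6=1 s2=0
t10.Δ4 s4=1 s1=1 clk=1 s7=1 s0=0 s3=0 s5=1 s6=0 s2=0
t11.Δ0 s4=1 s1=1 clk=1 s7=1 s0=0 s3=0 s5=1 s6=0 s2=0
t11.Δ1 s4=1 s1=1 clk=0 s7=1 s0=0 s3=0 s5=1 s6=0 s2=0
t12.Δ0 s4=1 s1=1 clk=0 s7=1 s0=0 s3=0 s5=1 s6=0 s2=0
t12.Δ1 s4=1 s1=1 clk=1 s7=1 s0=0 s3=0 s5=1 s6=0 s2=0
t12.Δ2 s4=1 s1=1 clk=1 s7=1 s0=1 s3=0 s5=0 s6=0 s2=0
t12.Δ3 s4=1 s1=1 clk=1 s7=1 s0=1 s3=0 s5=0 s6=0 s2=1
t12.Δ4 s4=1 s1=1 clk=1 s7=1 s0=1 s3=1 s5=0 s6=0 s2=1
t12.Δ5 s4=1 s1=1 clk=1 s7=1 s0=1 s3=1 s5=0 s6=1 s2=1
t13.Δ0 s4=1 s1=1 clk=1 s7=1 s0=1 s3=1 s5=0 s6=1 s2=1
t13.Δ1 s4=1 s1=1 clk=0 s7=1 s0=1 s3=1 s5=0 s6=1 s2=1
t14.Δ0 s4=1 s1=1 clk=0 s7=1 s0=1 s3=1 s5=0 s6=1 s2=1
t14.Δ1 s4=1 s1=1 clk=1 s7=1 s0=1 s3=1 s5=0 s6=1 s2=1
t14.Δ2 s4=1 s1=1 clk=1 s7=1 s0=0 s3=1 s5=1 s6=1 s2=1
t14.Δ3 s4=1 s1=1 clk=1 s7=1 s0=0 s3=0 s5=1 s6=1 s2=0
t14.Δ4 s4=1 s1=1 clk=1 s7=1 s0=0 s3=0 s5=1 s6=0 s2=0
t15.Δ0 s4=1 s1=1 clk=1 s7=1 s0=0 s3=0 s5=1 s6=0 s2=0
t15.Δ1 s4=1 s1=1 clk=0 s7=1 s0=0 s3=0 s5=1 s6=0 s2=0
t16.Δ0 s4=1 s1=1 clk=0 s7=1 s0=0 s3=0 s5=1 s6=0 s2=0
t16.Δ1 s4=1 s1=1 clk=1 s7=1 s0=0 s3=0 s5=1 s6=0 s2=0
t16.Δ2 s4=1 s1=1 clk=1 s7=1 s0=1 s3=0 s5=0 s6=0 s2=0
t16.Δ3 s4=1 s1=1 clk=1 s7=1 s0=1 s3=0 s5=0 s6=0 s2=1
t16.Δ4 s4=1 s1=1 clk=1 s7=1 s0=1 s3=1 s5=0 s6=0 s2=1
t16.Δ5 s4=1 s1=1 clk=1 s7=1 s0=1 s3=1 s5=0 s6=1 s2=1
t17.Δ0 s4=1 s1=1 clk=1 s7=1 s0=1 s3=1 s5=0 s6=1 s2=1
t17.Δ1 s4=1 s1=1 clk=0 s7=1 s0=1 s3=1 s5=0 s6=1 s2=1
t18.Δ0 s4=1 s1=1 clk=0 s7=1 s0=1 s3=1 s5=0 s6=1 s2=1
t18.Δ1 s4=1 s1=1 clk=1 s7=1 s0=1 s3=1 s5=0 s6=1 s2=1
t18.Δ2 s4=1 s1=1 clk=1 s7=1 s0=0 s3=1 s5=1 s6=1 s2=1
t18.Δ3 s4=1 s1=1 clk=1 s7=1 s0=0 s3=0 s5=1 s6=1 s2=0
t18.Δ4 s4=1 s1=1 clk=1 s7=1 s0=0 s3=0 s5=1 s6=0 s2=0
t19.Δ0 s4=1 s1=1 clk=1 s7=1 s0=0 s3=0 s5=1 s6=0 s2=0
t19.Δ1 s4=1 s1=1 clk=0 s7=1 s0=0 s3=0 s5=1 s6=0 s2=0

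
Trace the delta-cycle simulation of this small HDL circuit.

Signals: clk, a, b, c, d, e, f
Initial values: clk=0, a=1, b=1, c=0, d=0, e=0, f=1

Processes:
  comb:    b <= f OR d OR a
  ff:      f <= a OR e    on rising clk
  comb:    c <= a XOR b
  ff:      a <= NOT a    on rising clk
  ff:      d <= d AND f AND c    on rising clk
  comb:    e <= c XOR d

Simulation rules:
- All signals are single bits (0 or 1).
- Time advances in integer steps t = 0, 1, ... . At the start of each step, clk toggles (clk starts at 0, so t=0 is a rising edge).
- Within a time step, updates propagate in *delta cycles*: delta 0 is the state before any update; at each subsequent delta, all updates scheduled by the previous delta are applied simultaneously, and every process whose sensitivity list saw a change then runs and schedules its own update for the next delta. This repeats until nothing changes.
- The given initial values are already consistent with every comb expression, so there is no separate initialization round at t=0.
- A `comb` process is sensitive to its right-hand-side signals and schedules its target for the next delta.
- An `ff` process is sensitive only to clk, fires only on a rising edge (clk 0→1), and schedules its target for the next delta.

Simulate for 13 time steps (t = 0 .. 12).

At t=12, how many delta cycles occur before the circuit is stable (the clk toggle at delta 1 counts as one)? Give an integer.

t=0 Δ0: f=1 c=0 clk=0 a=1 b=1 e=0 d=0
  Δ1: clk:0→1
  Δ2: a:1→0
  Δ3: c:0→1
  Δ4: e:0→1
  (4Δ to stable)
t=1 Δ0: f=1 c=1 clk=1 a=0 b=1 e=1 d=0
  Δ1: clk:1→0
  (1Δ to stable)
t=2 Δ0: f=1 c=1 clk=0 a=0 b=1 e=1 d=0
  Δ1: clk:0→1
  Δ2: a:0→1
  Δ3: c:1→0
  Δ4: e:1→0
  (4Δ to stable)
t=3 Δ0: f=1 c=0 clk=1 a=1 b=1 e=0 d=0
  Δ1: clk:1→0
  (1Δ to stable)
t=4 Δ0: f=1 c=0 clk=0 a=1 b=1 e=0 d=0
  Δ1: clk:0→1
  Δ2: a:1→0
  Δ3: c:0→1
  Δ4: e:0→1
  (4Δ to stable)
t=5 Δ0: f=1 c=1 clk=1 a=0 b=1 e=1 d=0
  Δ1: clk:1→0
  (1Δ to stable)
t=6 Δ0: f=1 c=1 clk=0 a=0 b=1 e=1 d=0
  Δ1: clk:0→1
  Δ2: a:0→1
  Δ3: c:1→0
  Δ4: e:1→0
  (4Δ to stable)
t=7 Δ0: f=1 c=0 clk=1 a=1 b=1 e=0 d=0
  Δ1: clk:1→0
  (1Δ to stable)
t=8 Δ0: f=1 c=0 clk=0 a=1 b=1 e=0 d=0
  Δ1: clk:0→1
  Δ2: a:1→0
  Δ3: c:0→1
  Δ4: e:0→1
  (4Δ to stable)
t=9 Δ0: f=1 c=1 clk=1 a=0 b=1 e=1 d=0
  Δ1: clk:1→0
  (1Δ to stable)
t=10 Δ0: f=1 c=1 clk=0 a=0 b=1 e=1 d=0
  Δ1: clk:0→1
  Δ2: a:0→1
  Δ3: c:1→0
  Δ4: e:1→0
  (4Δ to stable)
t=11 Δ0: f=1 c=0 clk=1 a=1 b=1 e=0 d=0
  Δ1: clk:1→0
  (1Δ to stable)
t=12 Δ0: f=1 c=0 clk=0 a=1 b=1 e=0 d=0
  Δ1: clk:0→1
  Δ2: a:1→0
  Δ3: c:0→1
  Δ4: e:0→1
  (4Δ to stable)

4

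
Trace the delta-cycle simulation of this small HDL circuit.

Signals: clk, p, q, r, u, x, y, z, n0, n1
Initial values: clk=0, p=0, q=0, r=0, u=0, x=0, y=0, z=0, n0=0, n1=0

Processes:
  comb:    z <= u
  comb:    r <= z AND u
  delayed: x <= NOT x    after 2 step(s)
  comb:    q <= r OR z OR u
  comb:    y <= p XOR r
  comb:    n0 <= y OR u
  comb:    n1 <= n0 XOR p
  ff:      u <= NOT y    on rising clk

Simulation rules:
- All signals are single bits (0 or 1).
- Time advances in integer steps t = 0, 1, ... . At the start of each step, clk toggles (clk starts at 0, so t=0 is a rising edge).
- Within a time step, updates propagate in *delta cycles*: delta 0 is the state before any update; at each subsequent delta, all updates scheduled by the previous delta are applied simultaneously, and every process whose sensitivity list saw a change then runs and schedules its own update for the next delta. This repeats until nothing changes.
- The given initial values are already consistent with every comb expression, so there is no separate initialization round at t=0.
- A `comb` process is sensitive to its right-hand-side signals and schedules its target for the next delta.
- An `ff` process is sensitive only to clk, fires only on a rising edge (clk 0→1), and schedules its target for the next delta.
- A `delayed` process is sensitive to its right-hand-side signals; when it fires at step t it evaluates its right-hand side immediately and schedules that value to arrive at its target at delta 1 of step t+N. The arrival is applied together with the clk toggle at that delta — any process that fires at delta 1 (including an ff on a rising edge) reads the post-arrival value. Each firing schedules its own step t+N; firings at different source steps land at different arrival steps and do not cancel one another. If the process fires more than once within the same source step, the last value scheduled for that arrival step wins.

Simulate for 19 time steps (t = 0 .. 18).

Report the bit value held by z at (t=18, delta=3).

0

[bits: r,z,n1,x,q,clk,p,u,y,n0]
t=0: Δ0=0000000000 Δ1=0000010000 Δ2=0000010100 Δ3=0100110101 Δ4=1110110101 Δ5=1110110111 | 5Δ
t=1: Δ0=1110110111 Δ1=1110100111 | 1Δ
t=2: Δ0=1110100111 Δ1=1110110111 Δ2=1110110011 Δ3=0010110011 Δ4=0010010001 Δ5=0010010000 Δ6=0000010000 | 6Δ
t=3: Δ0=0000010000 Δ1=0000000000 | 1Δ
t=4: Δ0=0000000000 Δ1=0000010000 Δ2=0000010100 Δ3=0100110101 Δ4=1110110101 Δ5=1110110111 | 5Δ
t=5: Δ0=1110110111 Δ1=1110100111 | 1Δ
t=6: Δ0=1110100111 Δ1=1110110111 Δ2=1110110011 Δ3=0010110011 Δ4=0010010001 Δ5=0010010000 Δ6=0000010000 | 6Δ
t=7: Δ0=0000010000 Δ1=0000000000 | 1Δ
t=8: Δ0=0000000000 Δ1=0000010000 Δ2=0000010100 Δ3=0100110101 Δ4=1110110101 Δ5=1110110111 | 5Δ
t=9: Δ0=1110110111 Δ1=1110100111 | 1Δ
t=10: Δ0=1110100111 Δ1=1110110111 Δ2=1110110011 Δ3=0010110011 Δ4=0010010001 Δ5=0010010000 Δ6=0000010000 | 6Δ
t=11: Δ0=0000010000 Δ1=0000000000 | 1Δ
t=12: Δ0=0000000000 Δ1=0000010000 Δ2=0000010100 Δ3=0100110101 Δ4=1110110101 Δ5=1110110111 | 5Δ
t=13: Δ0=1110110111 Δ1=1110100111 | 1Δ
t=14: Δ0=1110100111 Δ1=1110110111 Δ2=1110110011 Δ3=0010110011 Δ4=0010010001 Δ5=0010010000 Δ6=0000010000 | 6Δ
t=15: Δ0=0000010000 Δ1=0000000000 | 1Δ
t=16: Δ0=0000000000 Δ1=0000010000 Δ2=0000010100 Δ3=0100110101 Δ4=1110110101 Δ5=1110110111 | 5Δ
t=17: Δ0=1110110111 Δ1=1110100111 | 1Δ
t=18: Δ0=1110100111 Δ1=1110110111 Δ2=1110110011 Δ3=0010110011 Δ4=0010010001 Δ5=0010010000 Δ6=0000010000 | 6Δ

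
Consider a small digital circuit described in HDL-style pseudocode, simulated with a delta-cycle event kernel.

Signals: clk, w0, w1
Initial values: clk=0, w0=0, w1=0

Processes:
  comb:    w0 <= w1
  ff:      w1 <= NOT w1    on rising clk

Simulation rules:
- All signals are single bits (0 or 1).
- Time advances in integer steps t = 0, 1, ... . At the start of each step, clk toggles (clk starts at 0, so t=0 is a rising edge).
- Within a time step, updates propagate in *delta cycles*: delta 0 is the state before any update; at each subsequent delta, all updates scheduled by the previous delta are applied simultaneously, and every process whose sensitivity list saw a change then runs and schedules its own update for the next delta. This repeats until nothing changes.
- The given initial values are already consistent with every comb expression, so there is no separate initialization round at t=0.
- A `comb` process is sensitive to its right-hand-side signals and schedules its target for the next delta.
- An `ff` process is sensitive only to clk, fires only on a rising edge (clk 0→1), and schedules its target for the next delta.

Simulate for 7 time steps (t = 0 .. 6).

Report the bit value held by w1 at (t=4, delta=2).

t0.Δ0 clk=0 w0=0 w1=0
t0.Δ1 clk=1 w0=0 w1=0
t0.Δ2 clk=1 w0=0 w1=1
t0.Δ3 clk=1 w0=1 w1=1
t1.Δ0 clk=1 w0=1 w1=1
t1.Δ1 clk=0 w0=1 w1=1
t2.Δ0 clk=0 w0=1 w1=1
t2.Δ1 clk=1 w0=1 w1=1
t2.Δ2 clk=1 w0=1 w1=0
t2.Δ3 clk=1 w0=0 w1=0
t3.Δ0 clk=1 w0=0 w1=0
t3.Δ1 clk=0 w0=0 w1=0
t4.Δ0 clk=0 w0=0 w1=0
t4.Δ1 clk=1 w0=0 w1=0
t4.Δ2 clk=1 w0=0 w1=1
t4.Δ3 clk=1 w0=1 w1=1
t5.Δ0 clk=1 w0=1 w1=1
t5.Δ1 clk=0 w0=1 w1=1
t6.Δ0 clk=0 w0=1 w1=1
t6.Δ1 clk=1 w0=1 w1=1
t6.Δ2 clk=1 w0=1 w1=0
t6.Δ3 clk=1 w0=0 w1=0

1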